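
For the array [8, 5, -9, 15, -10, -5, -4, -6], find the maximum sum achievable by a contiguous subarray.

Using Kadane's algorithm on [8, 5, -9, 15, -10, -5, -4, -6]:

Scanning through the array:
Position 1 (value 5): max_ending_here = 13, max_so_far = 13
Position 2 (value -9): max_ending_here = 4, max_so_far = 13
Position 3 (value 15): max_ending_here = 19, max_so_far = 19
Position 4 (value -10): max_ending_here = 9, max_so_far = 19
Position 5 (value -5): max_ending_here = 4, max_so_far = 19
Position 6 (value -4): max_ending_here = 0, max_so_far = 19
Position 7 (value -6): max_ending_here = -6, max_so_far = 19

Maximum subarray: [8, 5, -9, 15]
Maximum sum: 19

The maximum subarray is [8, 5, -9, 15] with sum 19. This subarray runs from index 0 to index 3.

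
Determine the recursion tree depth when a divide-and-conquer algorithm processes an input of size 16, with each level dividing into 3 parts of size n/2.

For divide and conquer with division factor 2:

Problem sizes at each level:
Level 0: 16
Level 1: 8
Level 2: 4
Level 3: 2
Level 4: 1

The root is level 0 and the size-1 base case is level 4 (the tree spans levels 0 through 4, i.e. 5 levels counting the root), so the depth is the number of divisions: log_2(16) = 4

The recursion tree depth is log_2(16) = 4. At each level, the problem size is divided by 2, so it takes 4 divisions to reduce to a base case of size 1. The algorithm makes 3 recursive calls at each level.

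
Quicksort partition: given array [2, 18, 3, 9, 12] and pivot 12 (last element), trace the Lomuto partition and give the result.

Lomuto partition with pivot = 12:

Initial array: [2, 18, 3, 9, 12]

arr[0]=2 <= 12: swap with position 0, array becomes [2, 18, 3, 9, 12]
arr[1]=18 > 12: no swap
arr[2]=3 <= 12: swap with position 1, array becomes [2, 3, 18, 9, 12]
arr[3]=9 <= 12: swap with position 2, array becomes [2, 3, 9, 18, 12]

Place pivot at position 3: [2, 3, 9, 12, 18]
Pivot position: 3

After partitioning with pivot 12, the array becomes [2, 3, 9, 12, 18]. The pivot is placed at index 3. All elements to the left of the pivot are <= 12, and all elements to the right are > 12.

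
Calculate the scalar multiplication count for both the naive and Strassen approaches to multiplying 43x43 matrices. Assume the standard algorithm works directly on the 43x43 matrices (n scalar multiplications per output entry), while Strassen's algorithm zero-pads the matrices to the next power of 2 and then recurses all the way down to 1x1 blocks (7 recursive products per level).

Matrix multiplication for 43x43 matrices:

Strassen's algorithm requires power-of-2 dimensions. Pad 43x43 to 64x64 (next power of 2).

Standard algorithm: 43^3 = 79507 multiplications
Strassen's algorithm: 7^(log2(64)) = 7^6 = 117649 multiplications
Difference: 79507 - 117649 = -38142 (Strassen uses MORE here due to padding overhead — for small or just-over-power-of-2 n, padding can outweigh the per-level savings)

Standard: 79507 multiplications (43^3). Strassen: 117649 multiplications (7^6, after padding to 64x64). Strassen reduces 8 recursive multiplications to 7 at each level.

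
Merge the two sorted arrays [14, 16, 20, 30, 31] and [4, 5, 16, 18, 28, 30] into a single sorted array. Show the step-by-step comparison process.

Merging process:

Compare 14 vs 4: take 4 from right. Merged: [4]
Compare 14 vs 5: take 5 from right. Merged: [4, 5]
Compare 14 vs 16: take 14 from left. Merged: [4, 5, 14]
Compare 16 vs 16: take 16 from left. Merged: [4, 5, 14, 16]
Compare 20 vs 16: take 16 from right. Merged: [4, 5, 14, 16, 16]
Compare 20 vs 18: take 18 from right. Merged: [4, 5, 14, 16, 16, 18]
Compare 20 vs 28: take 20 from left. Merged: [4, 5, 14, 16, 16, 18, 20]
Compare 30 vs 28: take 28 from right. Merged: [4, 5, 14, 16, 16, 18, 20, 28]
Compare 30 vs 30: take 30 from left. Merged: [4, 5, 14, 16, 16, 18, 20, 28, 30]
Compare 31 vs 30: take 30 from right. Merged: [4, 5, 14, 16, 16, 18, 20, 28, 30, 30]
Append remaining from left: [31]. Merged: [4, 5, 14, 16, 16, 18, 20, 28, 30, 30, 31]

Final merged array: [4, 5, 14, 16, 16, 18, 20, 28, 30, 30, 31]
Total comparisons: 10

The merged array is [4, 5, 14, 16, 16, 18, 20, 28, 30, 30, 31], requiring 10 comparisons. The merge step runs in O(n) time where n is the total number of elements.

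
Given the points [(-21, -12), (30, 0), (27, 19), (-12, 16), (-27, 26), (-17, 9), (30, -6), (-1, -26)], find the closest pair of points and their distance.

Computing all pairwise distances among 8 points:

d((-21, -12), (30, 0)) = 52.3927
d((-21, -12), (27, 19)) = 57.1402
d((-21, -12), (-12, 16)) = 29.4109
d((-21, -12), (-27, 26)) = 38.4708
d((-21, -12), (-17, 9)) = 21.3776
d((-21, -12), (30, -6)) = 51.3517
d((-21, -12), (-1, -26)) = 24.4131
d((30, 0), (27, 19)) = 19.2354
d((30, 0), (-12, 16)) = 44.9444
d((30, 0), (-27, 26)) = 62.6498
d((30, 0), (-17, 9)) = 47.8539
d((30, 0), (30, -6)) = 6.0 <-- minimum
d((30, 0), (-1, -26)) = 40.4599
d((27, 19), (-12, 16)) = 39.1152
d((27, 19), (-27, 26)) = 54.4518
d((27, 19), (-17, 9)) = 45.1221
d((27, 19), (30, -6)) = 25.1794
d((27, 19), (-1, -26)) = 53.0
d((-12, 16), (-27, 26)) = 18.0278
d((-12, 16), (-17, 9)) = 8.6023
d((-12, 16), (30, -6)) = 47.4131
d((-12, 16), (-1, -26)) = 43.4166
d((-27, 26), (-17, 9)) = 19.7231
d((-27, 26), (30, -6)) = 65.3682
d((-27, 26), (-1, -26)) = 58.1378
d((-17, 9), (30, -6)) = 49.3356
d((-17, 9), (-1, -26)) = 38.4838
d((30, -6), (-1, -26)) = 36.8917

Closest pair: (30, 0) and (30, -6) with distance 6.0

The closest pair is (30, 0) and (30, -6) with Euclidean distance 6.0. For 8 points, brute-force pairwise comparison is shown above. For large n, the divide-and-conquer algorithm (sort by x, recurse on halves, check the dividing strip) achieves O(n log n).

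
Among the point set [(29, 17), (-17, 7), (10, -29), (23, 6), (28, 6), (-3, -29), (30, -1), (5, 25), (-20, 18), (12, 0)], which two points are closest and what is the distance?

Computing all pairwise distances among 10 points:

d((29, 17), (-17, 7)) = 47.0744
d((29, 17), (10, -29)) = 49.7695
d((29, 17), (23, 6)) = 12.53
d((29, 17), (28, 6)) = 11.0454
d((29, 17), (-3, -29)) = 56.0357
d((29, 17), (30, -1)) = 18.0278
d((29, 17), (5, 25)) = 25.2982
d((29, 17), (-20, 18)) = 49.0102
d((29, 17), (12, 0)) = 24.0416
d((-17, 7), (10, -29)) = 45.0
d((-17, 7), (23, 6)) = 40.0125
d((-17, 7), (28, 6)) = 45.0111
d((-17, 7), (-3, -29)) = 38.6264
d((-17, 7), (30, -1)) = 47.676
d((-17, 7), (5, 25)) = 28.4253
d((-17, 7), (-20, 18)) = 11.4018
d((-17, 7), (12, 0)) = 29.8329
d((10, -29), (23, 6)) = 37.3363
d((10, -29), (28, 6)) = 39.3573
d((10, -29), (-3, -29)) = 13.0
d((10, -29), (30, -1)) = 34.4093
d((10, -29), (5, 25)) = 54.231
d((10, -29), (-20, 18)) = 55.7584
d((10, -29), (12, 0)) = 29.0689
d((23, 6), (28, 6)) = 5.0 <-- minimum
d((23, 6), (-3, -29)) = 43.6005
d((23, 6), (30, -1)) = 9.8995
d((23, 6), (5, 25)) = 26.1725
d((23, 6), (-20, 18)) = 44.643
d((23, 6), (12, 0)) = 12.53
d((28, 6), (-3, -29)) = 46.7547
d((28, 6), (30, -1)) = 7.2801
d((28, 6), (5, 25)) = 29.8329
d((28, 6), (-20, 18)) = 49.4773
d((28, 6), (12, 0)) = 17.088
d((-3, -29), (30, -1)) = 43.2782
d((-3, -29), (5, 25)) = 54.5894
d((-3, -29), (-20, 18)) = 49.98
d((-3, -29), (12, 0)) = 32.6497
d((30, -1), (5, 25)) = 36.0694
d((30, -1), (-20, 18)) = 53.4883
d((30, -1), (12, 0)) = 18.0278
d((5, 25), (-20, 18)) = 25.9615
d((5, 25), (12, 0)) = 25.9615
d((-20, 18), (12, 0)) = 36.7151

Closest pair: (23, 6) and (28, 6) with distance 5.0

The closest pair is (23, 6) and (28, 6) with Euclidean distance 5.0. For 10 points, brute-force pairwise comparison is shown above. For large n, the divide-and-conquer algorithm (sort by x, recurse on halves, check the dividing strip) achieves O(n log n).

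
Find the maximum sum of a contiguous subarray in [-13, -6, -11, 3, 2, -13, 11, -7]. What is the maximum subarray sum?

Using Kadane's algorithm on [-13, -6, -11, 3, 2, -13, 11, -7]:

Scanning through the array:
Position 1 (value -6): max_ending_here = -6, max_so_far = -6
Position 2 (value -11): max_ending_here = -11, max_so_far = -6
Position 3 (value 3): max_ending_here = 3, max_so_far = 3
Position 4 (value 2): max_ending_here = 5, max_so_far = 5
Position 5 (value -13): max_ending_here = -8, max_so_far = 5
Position 6 (value 11): max_ending_here = 11, max_so_far = 11
Position 7 (value -7): max_ending_here = 4, max_so_far = 11

Maximum subarray: [11]
Maximum sum: 11

The maximum subarray is [11] with sum 11. This subarray runs from index 6 to index 6.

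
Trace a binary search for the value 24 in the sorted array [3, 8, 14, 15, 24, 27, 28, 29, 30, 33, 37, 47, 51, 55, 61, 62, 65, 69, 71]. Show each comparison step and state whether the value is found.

Binary search for 24 in [3, 8, 14, 15, 24, 27, 28, 29, 30, 33, 37, 47, 51, 55, 61, 62, 65, 69, 71]:

lo=0, hi=18, mid=9, arr[mid]=33 -> 33 > 24, search left half
lo=0, hi=8, mid=4, arr[mid]=24 -> Found target at index 4!

Binary search finds 24 at index 4 after 2 comparisons. The search repeatedly halves the search space by comparing with the middle element.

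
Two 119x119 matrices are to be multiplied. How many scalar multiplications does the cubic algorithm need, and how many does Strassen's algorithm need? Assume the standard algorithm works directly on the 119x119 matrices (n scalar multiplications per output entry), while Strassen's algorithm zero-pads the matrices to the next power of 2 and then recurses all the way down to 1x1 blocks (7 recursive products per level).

Matrix multiplication for 119x119 matrices:

Strassen's algorithm requires power-of-2 dimensions. Pad 119x119 to 128x128 (next power of 2).

Standard algorithm: 119^3 = 1685159 multiplications
Strassen's algorithm: 7^(log2(128)) = 7^7 = 823543 multiplications
Savings: 1685159 - 823543 = 861616 multiplications

Standard: 1685159 multiplications (119^3). Strassen: 823543 multiplications (7^7, after padding to 128x128). Strassen reduces 8 recursive multiplications to 7 at each level.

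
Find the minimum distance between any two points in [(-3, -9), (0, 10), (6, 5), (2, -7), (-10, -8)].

Computing all pairwise distances among 5 points:

d((-3, -9), (0, 10)) = 19.2354
d((-3, -9), (6, 5)) = 16.6433
d((-3, -9), (2, -7)) = 5.3852 <-- minimum
d((-3, -9), (-10, -8)) = 7.0711
d((0, 10), (6, 5)) = 7.8102
d((0, 10), (2, -7)) = 17.1172
d((0, 10), (-10, -8)) = 20.5913
d((6, 5), (2, -7)) = 12.6491
d((6, 5), (-10, -8)) = 20.6155
d((2, -7), (-10, -8)) = 12.0416

Closest pair: (-3, -9) and (2, -7) with distance 5.3852

The closest pair is (-3, -9) and (2, -7) with Euclidean distance 5.3852. For 5 points, brute-force pairwise comparison is shown above. For large n, the divide-and-conquer algorithm (sort by x, recurse on halves, check the dividing strip) achieves O(n log n).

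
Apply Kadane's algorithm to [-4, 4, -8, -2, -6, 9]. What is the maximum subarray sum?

Using Kadane's algorithm on [-4, 4, -8, -2, -6, 9]:

Scanning through the array:
Position 1 (value 4): max_ending_here = 4, max_so_far = 4
Position 2 (value -8): max_ending_here = -4, max_so_far = 4
Position 3 (value -2): max_ending_here = -2, max_so_far = 4
Position 4 (value -6): max_ending_here = -6, max_so_far = 4
Position 5 (value 9): max_ending_here = 9, max_so_far = 9

Maximum subarray: [9]
Maximum sum: 9

The maximum subarray is [9] with sum 9. This subarray runs from index 5 to index 5.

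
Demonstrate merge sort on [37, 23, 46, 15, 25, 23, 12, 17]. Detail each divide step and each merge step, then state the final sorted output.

Merge sort trace:

Split: [37, 23, 46, 15, 25, 23, 12, 17] -> [37, 23, 46, 15] and [25, 23, 12, 17]
  Split: [37, 23, 46, 15] -> [37, 23] and [46, 15]
    Split: [37, 23] -> [37] and [23]
    Merge: [37] + [23] -> [23, 37]
    Split: [46, 15] -> [46] and [15]
    Merge: [46] + [15] -> [15, 46]
  Merge: [23, 37] + [15, 46] -> [15, 23, 37, 46]
  Split: [25, 23, 12, 17] -> [25, 23] and [12, 17]
    Split: [25, 23] -> [25] and [23]
    Merge: [25] + [23] -> [23, 25]
    Split: [12, 17] -> [12] and [17]
    Merge: [12] + [17] -> [12, 17]
  Merge: [23, 25] + [12, 17] -> [12, 17, 23, 25]
Merge: [15, 23, 37, 46] + [12, 17, 23, 25] -> [12, 15, 17, 23, 23, 25, 37, 46]

Final sorted array: [12, 15, 17, 23, 23, 25, 37, 46]

The merge sort proceeds by recursively splitting the array and merging sorted halves.
After all merges, the sorted array is [12, 15, 17, 23, 23, 25, 37, 46].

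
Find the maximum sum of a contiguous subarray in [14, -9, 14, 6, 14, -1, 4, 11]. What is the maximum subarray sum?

Using Kadane's algorithm on [14, -9, 14, 6, 14, -1, 4, 11]:

Scanning through the array:
Position 1 (value -9): max_ending_here = 5, max_so_far = 14
Position 2 (value 14): max_ending_here = 19, max_so_far = 19
Position 3 (value 6): max_ending_here = 25, max_so_far = 25
Position 4 (value 14): max_ending_here = 39, max_so_far = 39
Position 5 (value -1): max_ending_here = 38, max_so_far = 39
Position 6 (value 4): max_ending_here = 42, max_so_far = 42
Position 7 (value 11): max_ending_here = 53, max_so_far = 53

Maximum subarray: [14, -9, 14, 6, 14, -1, 4, 11]
Maximum sum: 53

The maximum subarray is [14, -9, 14, 6, 14, -1, 4, 11] with sum 53. This subarray runs from index 0 to index 7.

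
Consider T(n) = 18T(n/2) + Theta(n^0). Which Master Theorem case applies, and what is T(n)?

Master Theorem for T(n) = 18T(n/2) + O(n^0):

a = 18, b = 2, c = 0
log_b(a) = log_2(18) = 4.1699

Case 1: c = 0 < log_2(18) = 4.1699
T(n) = O(n^(log_2 18))

For T(n) = 18T(n/2) + O(n^0): log_2(18) = 4.1699. This is Case 1 of the Master Theorem (c < log_b(a), work dominated by leaves), giving O(n^(log_2 18)).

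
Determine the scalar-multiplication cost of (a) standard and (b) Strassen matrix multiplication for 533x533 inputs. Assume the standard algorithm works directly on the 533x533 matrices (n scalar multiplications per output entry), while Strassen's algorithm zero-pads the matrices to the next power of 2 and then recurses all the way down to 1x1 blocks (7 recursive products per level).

Matrix multiplication for 533x533 matrices:

Strassen's algorithm requires power-of-2 dimensions. Pad 533x533 to 1024x1024 (next power of 2).

Standard algorithm: 533^3 = 151419437 multiplications
Strassen's algorithm: 7^(log2(1024)) = 7^10 = 282475249 multiplications
Difference: 151419437 - 282475249 = -131055812 (Strassen uses MORE here due to padding overhead — for small or just-over-power-of-2 n, padding can outweigh the per-level savings)

Standard: 151419437 multiplications (533^3). Strassen: 282475249 multiplications (7^10, after padding to 1024x1024). Strassen reduces 8 recursive multiplications to 7 at each level.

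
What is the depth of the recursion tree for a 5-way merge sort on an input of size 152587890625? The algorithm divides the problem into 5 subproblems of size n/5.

For divide and conquer with division factor 5:

Problem sizes at each level:
Level 0: 152587890625
Level 1: 30517578125
Level 2: 6103515625
Level 3: 1220703125
Level 4: 244140625
Level 5: 48828125
Level 6: 9765625
Level 7: 1953125
Level 8: 390625
Level 9: 78125
Level 10: 15625
Level 11: 3125
Level 12: 625
Level 13: 125
Level 14: 25
Level 15: 5
Level 16: 1

The root is level 0 and the size-1 base case is level 16 (the tree spans levels 0 through 16, i.e. 17 levels counting the root), so the depth is the number of divisions: log_5(152587890625) = 16

The recursion tree depth is log_5(152587890625) = 16. At each level, the problem size is divided by 5, so it takes 16 divisions to reduce to a base case of size 1. The algorithm makes 5 recursive calls at each level.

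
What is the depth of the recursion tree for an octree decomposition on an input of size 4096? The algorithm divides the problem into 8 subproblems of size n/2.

For divide and conquer with division factor 2:

Problem sizes at each level:
Level 0: 4096
Level 1: 2048
Level 2: 1024
Level 3: 512
Level 4: 256
Level 5: 128
Level 6: 64
Level 7: 32
Level 8: 16
Level 9: 8
Level 10: 4
Level 11: 2
Level 12: 1

The root is level 0 and the size-1 base case is level 12 (the tree spans levels 0 through 12, i.e. 13 levels counting the root), so the depth is the number of divisions: log_2(4096) = 12

The recursion tree depth is log_2(4096) = 12. At each level, the problem size is divided by 2, so it takes 12 divisions to reduce to a base case of size 1. The algorithm makes 8 recursive calls at each level.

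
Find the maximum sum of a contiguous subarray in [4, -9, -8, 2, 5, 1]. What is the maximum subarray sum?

Using Kadane's algorithm on [4, -9, -8, 2, 5, 1]:

Scanning through the array:
Position 1 (value -9): max_ending_here = -5, max_so_far = 4
Position 2 (value -8): max_ending_here = -8, max_so_far = 4
Position 3 (value 2): max_ending_here = 2, max_so_far = 4
Position 4 (value 5): max_ending_here = 7, max_so_far = 7
Position 5 (value 1): max_ending_here = 8, max_so_far = 8

Maximum subarray: [2, 5, 1]
Maximum sum: 8

The maximum subarray is [2, 5, 1] with sum 8. This subarray runs from index 3 to index 5.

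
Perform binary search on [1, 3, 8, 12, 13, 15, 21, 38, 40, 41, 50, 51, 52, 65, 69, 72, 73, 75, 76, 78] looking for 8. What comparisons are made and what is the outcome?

Binary search for 8 in [1, 3, 8, 12, 13, 15, 21, 38, 40, 41, 50, 51, 52, 65, 69, 72, 73, 75, 76, 78]:

lo=0, hi=19, mid=9, arr[mid]=41 -> 41 > 8, search left half
lo=0, hi=8, mid=4, arr[mid]=13 -> 13 > 8, search left half
lo=0, hi=3, mid=1, arr[mid]=3 -> 3 < 8, search right half
lo=2, hi=3, mid=2, arr[mid]=8 -> Found target at index 2!

Binary search finds 8 at index 2 after 4 comparisons. The search repeatedly halves the search space by comparing with the middle element.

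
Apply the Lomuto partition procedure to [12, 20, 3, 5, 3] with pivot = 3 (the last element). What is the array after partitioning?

Lomuto partition with pivot = 3:

Initial array: [12, 20, 3, 5, 3]

arr[0]=12 > 3: no swap
arr[1]=20 > 3: no swap
arr[2]=3 <= 3: swap with position 0, array becomes [3, 20, 12, 5, 3]
arr[3]=5 > 3: no swap

Place pivot at position 1: [3, 3, 12, 5, 20]
Pivot position: 1

After partitioning with pivot 3, the array becomes [3, 3, 12, 5, 20]. The pivot is placed at index 1. All elements to the left of the pivot are <= 3, and all elements to the right are > 3.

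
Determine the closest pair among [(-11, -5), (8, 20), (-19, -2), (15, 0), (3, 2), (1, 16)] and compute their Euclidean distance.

Computing all pairwise distances among 6 points:

d((-11, -5), (8, 20)) = 31.4006
d((-11, -5), (-19, -2)) = 8.544
d((-11, -5), (15, 0)) = 26.4764
d((-11, -5), (3, 2)) = 15.6525
d((-11, -5), (1, 16)) = 24.1868
d((8, 20), (-19, -2)) = 34.8281
d((8, 20), (15, 0)) = 21.1896
d((8, 20), (3, 2)) = 18.6815
d((8, 20), (1, 16)) = 8.0623 <-- minimum
d((-19, -2), (15, 0)) = 34.0588
d((-19, -2), (3, 2)) = 22.3607
d((-19, -2), (1, 16)) = 26.9072
d((15, 0), (3, 2)) = 12.1655
d((15, 0), (1, 16)) = 21.2603
d((3, 2), (1, 16)) = 14.1421

Closest pair: (8, 20) and (1, 16) with distance 8.0623

The closest pair is (8, 20) and (1, 16) with Euclidean distance 8.0623. For 6 points, brute-force pairwise comparison is shown above. For large n, the divide-and-conquer algorithm (sort by x, recurse on halves, check the dividing strip) achieves O(n log n).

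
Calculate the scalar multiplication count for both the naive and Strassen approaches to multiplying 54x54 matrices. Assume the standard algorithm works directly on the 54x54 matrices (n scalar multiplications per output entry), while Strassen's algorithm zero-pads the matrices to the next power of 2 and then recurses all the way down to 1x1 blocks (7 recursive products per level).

Matrix multiplication for 54x54 matrices:

Strassen's algorithm requires power-of-2 dimensions. Pad 54x54 to 64x64 (next power of 2).

Standard algorithm: 54^3 = 157464 multiplications
Strassen's algorithm: 7^(log2(64)) = 7^6 = 117649 multiplications
Savings: 157464 - 117649 = 39815 multiplications

Standard: 157464 multiplications (54^3). Strassen: 117649 multiplications (7^6, after padding to 64x64). Strassen reduces 8 recursive multiplications to 7 at each level.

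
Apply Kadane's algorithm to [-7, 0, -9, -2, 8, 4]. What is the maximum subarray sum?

Using Kadane's algorithm on [-7, 0, -9, -2, 8, 4]:

Scanning through the array:
Position 1 (value 0): max_ending_here = 0, max_so_far = 0
Position 2 (value -9): max_ending_here = -9, max_so_far = 0
Position 3 (value -2): max_ending_here = -2, max_so_far = 0
Position 4 (value 8): max_ending_here = 8, max_so_far = 8
Position 5 (value 4): max_ending_here = 12, max_so_far = 12

Maximum subarray: [8, 4]
Maximum sum: 12

The maximum subarray is [8, 4] with sum 12. This subarray runs from index 4 to index 5.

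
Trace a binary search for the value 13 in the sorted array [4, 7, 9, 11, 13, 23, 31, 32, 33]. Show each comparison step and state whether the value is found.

Binary search for 13 in [4, 7, 9, 11, 13, 23, 31, 32, 33]:

lo=0, hi=8, mid=4, arr[mid]=13 -> Found target at index 4!

Binary search finds 13 at index 4 after 1 comparisons. The search repeatedly halves the search space by comparing with the middle element.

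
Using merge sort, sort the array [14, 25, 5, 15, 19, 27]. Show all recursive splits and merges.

Merge sort trace:

Split: [14, 25, 5, 15, 19, 27] -> [14, 25, 5] and [15, 19, 27]
  Split: [14, 25, 5] -> [14] and [25, 5]
    Split: [25, 5] -> [25] and [5]
    Merge: [25] + [5] -> [5, 25]
  Merge: [14] + [5, 25] -> [5, 14, 25]
  Split: [15, 19, 27] -> [15] and [19, 27]
    Split: [19, 27] -> [19] and [27]
    Merge: [19] + [27] -> [19, 27]
  Merge: [15] + [19, 27] -> [15, 19, 27]
Merge: [5, 14, 25] + [15, 19, 27] -> [5, 14, 15, 19, 25, 27]

Final sorted array: [5, 14, 15, 19, 25, 27]

The merge sort proceeds by recursively splitting the array and merging sorted halves.
After all merges, the sorted array is [5, 14, 15, 19, 25, 27].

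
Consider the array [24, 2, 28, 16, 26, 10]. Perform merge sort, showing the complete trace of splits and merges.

Merge sort trace:

Split: [24, 2, 28, 16, 26, 10] -> [24, 2, 28] and [16, 26, 10]
  Split: [24, 2, 28] -> [24] and [2, 28]
    Split: [2, 28] -> [2] and [28]
    Merge: [2] + [28] -> [2, 28]
  Merge: [24] + [2, 28] -> [2, 24, 28]
  Split: [16, 26, 10] -> [16] and [26, 10]
    Split: [26, 10] -> [26] and [10]
    Merge: [26] + [10] -> [10, 26]
  Merge: [16] + [10, 26] -> [10, 16, 26]
Merge: [2, 24, 28] + [10, 16, 26] -> [2, 10, 16, 24, 26, 28]

Final sorted array: [2, 10, 16, 24, 26, 28]

The merge sort proceeds by recursively splitting the array and merging sorted halves.
After all merges, the sorted array is [2, 10, 16, 24, 26, 28].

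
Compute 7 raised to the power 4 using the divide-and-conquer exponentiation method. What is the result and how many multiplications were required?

Computing 7^4 by squaring (build up from 7^1; each line after the first costs one multiplication):

7^1 = 7
7^2 = (7^1)^2 = 7^2 = 49
7^4 = (7^2)^2 = 49^2 = 2401

Result: 2401
Multiplications needed: 2 (2 lines after 7^1)

7^4 = 2401. Using exponentiation by squaring, this requires 2 multiplications. The key idea: if the exponent is even, square the half-power; if odd, multiply by the base once.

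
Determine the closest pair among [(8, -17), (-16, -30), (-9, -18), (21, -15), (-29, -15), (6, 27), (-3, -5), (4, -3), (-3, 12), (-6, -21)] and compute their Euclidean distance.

Computing all pairwise distances among 10 points:

d((8, -17), (-16, -30)) = 27.2947
d((8, -17), (-9, -18)) = 17.0294
d((8, -17), (21, -15)) = 13.1529
d((8, -17), (-29, -15)) = 37.054
d((8, -17), (6, 27)) = 44.0454
d((8, -17), (-3, -5)) = 16.2788
d((8, -17), (4, -3)) = 14.5602
d((8, -17), (-3, 12)) = 31.0161
d((8, -17), (-6, -21)) = 14.5602
d((-16, -30), (-9, -18)) = 13.8924
d((-16, -30), (21, -15)) = 39.9249
d((-16, -30), (-29, -15)) = 19.8494
d((-16, -30), (6, 27)) = 61.0983
d((-16, -30), (-3, -5)) = 28.178
d((-16, -30), (4, -3)) = 33.6006
d((-16, -30), (-3, 12)) = 43.9659
d((-16, -30), (-6, -21)) = 13.4536
d((-9, -18), (21, -15)) = 30.1496
d((-9, -18), (-29, -15)) = 20.2237
d((-9, -18), (6, 27)) = 47.4342
d((-9, -18), (-3, -5)) = 14.3178
d((-9, -18), (4, -3)) = 19.8494
d((-9, -18), (-3, 12)) = 30.5941
d((-9, -18), (-6, -21)) = 4.2426 <-- minimum
d((21, -15), (-29, -15)) = 50.0
d((21, -15), (6, 27)) = 44.5982
d((21, -15), (-3, -5)) = 26.0
d((21, -15), (4, -3)) = 20.8087
d((21, -15), (-3, 12)) = 36.1248
d((21, -15), (-6, -21)) = 27.6586
d((-29, -15), (6, 27)) = 54.6717
d((-29, -15), (-3, -5)) = 27.8568
d((-29, -15), (4, -3)) = 35.1141
d((-29, -15), (-3, 12)) = 37.4833
d((-29, -15), (-6, -21)) = 23.7697
d((6, 27), (-3, -5)) = 33.2415
d((6, 27), (4, -3)) = 30.0666
d((6, 27), (-3, 12)) = 17.4929
d((6, 27), (-6, -21)) = 49.4773
d((-3, -5), (4, -3)) = 7.2801
d((-3, -5), (-3, 12)) = 17.0
d((-3, -5), (-6, -21)) = 16.2788
d((4, -3), (-3, 12)) = 16.5529
d((4, -3), (-6, -21)) = 20.5913
d((-3, 12), (-6, -21)) = 33.1361

Closest pair: (-9, -18) and (-6, -21) with distance 4.2426

The closest pair is (-9, -18) and (-6, -21) with Euclidean distance 4.2426. For 10 points, brute-force pairwise comparison is shown above. For large n, the divide-and-conquer algorithm (sort by x, recurse on halves, check the dividing strip) achieves O(n log n).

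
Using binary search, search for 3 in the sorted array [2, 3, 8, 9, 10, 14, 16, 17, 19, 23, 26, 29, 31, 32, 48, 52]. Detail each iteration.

Binary search for 3 in [2, 3, 8, 9, 10, 14, 16, 17, 19, 23, 26, 29, 31, 32, 48, 52]:

lo=0, hi=15, mid=7, arr[mid]=17 -> 17 > 3, search left half
lo=0, hi=6, mid=3, arr[mid]=9 -> 9 > 3, search left half
lo=0, hi=2, mid=1, arr[mid]=3 -> Found target at index 1!

Binary search finds 3 at index 1 after 3 comparisons. The search repeatedly halves the search space by comparing with the middle element.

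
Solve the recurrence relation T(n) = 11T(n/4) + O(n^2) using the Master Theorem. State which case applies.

Master Theorem for T(n) = 11T(n/4) + O(n^2):

a = 11, b = 4, c = 2
log_b(a) = log_4(11) = 1.7297

Case 3: c = 2 > log_4(11) = 1.7297
T(n) = O(n^2) = O(n^2)

For T(n) = 11T(n/4) + O(n^2): log_4(11) = 1.7297. This is Case 3 of the Master Theorem (c > log_b(a), work dominated by root), giving O(n^2).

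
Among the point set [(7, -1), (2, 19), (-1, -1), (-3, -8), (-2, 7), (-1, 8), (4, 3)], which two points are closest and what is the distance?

Computing all pairwise distances among 7 points:

d((7, -1), (2, 19)) = 20.6155
d((7, -1), (-1, -1)) = 8.0
d((7, -1), (-3, -8)) = 12.2066
d((7, -1), (-2, 7)) = 12.0416
d((7, -1), (-1, 8)) = 12.0416
d((7, -1), (4, 3)) = 5.0
d((2, 19), (-1, -1)) = 20.2237
d((2, 19), (-3, -8)) = 27.4591
d((2, 19), (-2, 7)) = 12.6491
d((2, 19), (-1, 8)) = 11.4018
d((2, 19), (4, 3)) = 16.1245
d((-1, -1), (-3, -8)) = 7.2801
d((-1, -1), (-2, 7)) = 8.0623
d((-1, -1), (-1, 8)) = 9.0
d((-1, -1), (4, 3)) = 6.4031
d((-3, -8), (-2, 7)) = 15.0333
d((-3, -8), (-1, 8)) = 16.1245
d((-3, -8), (4, 3)) = 13.0384
d((-2, 7), (-1, 8)) = 1.4142 <-- minimum
d((-2, 7), (4, 3)) = 7.2111
d((-1, 8), (4, 3)) = 7.0711

Closest pair: (-2, 7) and (-1, 8) with distance 1.4142

The closest pair is (-2, 7) and (-1, 8) with Euclidean distance 1.4142. For 7 points, brute-force pairwise comparison is shown above. For large n, the divide-and-conquer algorithm (sort by x, recurse on halves, check the dividing strip) achieves O(n log n).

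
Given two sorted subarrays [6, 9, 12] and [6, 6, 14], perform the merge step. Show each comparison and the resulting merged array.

Merging process:

Compare 6 vs 6: take 6 from left. Merged: [6]
Compare 9 vs 6: take 6 from right. Merged: [6, 6]
Compare 9 vs 6: take 6 from right. Merged: [6, 6, 6]
Compare 9 vs 14: take 9 from left. Merged: [6, 6, 6, 9]
Compare 12 vs 14: take 12 from left. Merged: [6, 6, 6, 9, 12]
Append remaining from right: [14]. Merged: [6, 6, 6, 9, 12, 14]

Final merged array: [6, 6, 6, 9, 12, 14]
Total comparisons: 5

The merged array is [6, 6, 6, 9, 12, 14], requiring 5 comparisons. The merge step runs in O(n) time where n is the total number of elements.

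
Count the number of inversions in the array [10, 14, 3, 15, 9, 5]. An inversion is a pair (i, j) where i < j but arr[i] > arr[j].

Finding inversions in [10, 14, 3, 15, 9, 5]:

(0, 2): arr[0]=10 > arr[2]=3
(0, 4): arr[0]=10 > arr[4]=9
(0, 5): arr[0]=10 > arr[5]=5
(1, 2): arr[1]=14 > arr[2]=3
(1, 4): arr[1]=14 > arr[4]=9
(1, 5): arr[1]=14 > arr[5]=5
(3, 4): arr[3]=15 > arr[4]=9
(3, 5): arr[3]=15 > arr[5]=5
(4, 5): arr[4]=9 > arr[5]=5

Total inversions: 9

The array has 9 inversion(s): (0,2), (0,4), (0,5), (1,2), (1,4), (1,5), (3,4), (3,5), (4,5). Each pair (i,j) satisfies i < j and arr[i] > arr[j].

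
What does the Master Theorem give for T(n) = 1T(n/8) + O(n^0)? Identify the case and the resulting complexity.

Master Theorem for T(n) = 1T(n/8) + O(n^0):

a = 1, b = 8, c = 0
log_b(a) = log_8(1) = 0.0000

Case 2: c = 0 = log_8(1) = 0.0000
T(n) = O(n^0 log n) = O(log n)

For T(n) = 1T(n/8) + O(n^0): log_8(1) = 0.0000. This is Case 2 of the Master Theorem (c = log_b(a), equal work at all levels), giving O(log n).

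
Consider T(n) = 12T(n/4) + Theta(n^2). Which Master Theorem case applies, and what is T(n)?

Master Theorem for T(n) = 12T(n/4) + O(n^2):

a = 12, b = 4, c = 2
log_b(a) = log_4(12) = 1.7925

Case 3: c = 2 > log_4(12) = 1.7925
T(n) = O(n^2) = O(n^2)

For T(n) = 12T(n/4) + O(n^2): log_4(12) = 1.7925. This is Case 3 of the Master Theorem (c > log_b(a), work dominated by root), giving O(n^2).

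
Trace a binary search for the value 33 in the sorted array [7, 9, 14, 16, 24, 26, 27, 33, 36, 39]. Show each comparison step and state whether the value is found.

Binary search for 33 in [7, 9, 14, 16, 24, 26, 27, 33, 36, 39]:

lo=0, hi=9, mid=4, arr[mid]=24 -> 24 < 33, search right half
lo=5, hi=9, mid=7, arr[mid]=33 -> Found target at index 7!

Binary search finds 33 at index 7 after 2 comparisons. The search repeatedly halves the search space by comparing with the middle element.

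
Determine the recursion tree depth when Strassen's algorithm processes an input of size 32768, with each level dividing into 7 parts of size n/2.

For divide and conquer with division factor 2:

Problem sizes at each level:
Level 0: 32768
Level 1: 16384
Level 2: 8192
Level 3: 4096
Level 4: 2048
Level 5: 1024
Level 6: 512
Level 7: 256
Level 8: 128
Level 9: 64
Level 10: 32
Level 11: 16
Level 12: 8
Level 13: 4
Level 14: 2
Level 15: 1

The root is level 0 and the size-1 base case is level 15 (the tree spans levels 0 through 15, i.e. 16 levels counting the root), so the depth is the number of divisions: log_2(32768) = 15

The recursion tree depth is log_2(32768) = 15. At each level, the problem size is divided by 2, so it takes 15 divisions to reduce to a base case of size 1. The algorithm makes 7 recursive calls at each level.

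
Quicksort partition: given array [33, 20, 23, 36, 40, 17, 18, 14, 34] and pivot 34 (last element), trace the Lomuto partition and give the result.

Lomuto partition with pivot = 34:

Initial array: [33, 20, 23, 36, 40, 17, 18, 14, 34]

arr[0]=33 <= 34: swap with position 0, array becomes [33, 20, 23, 36, 40, 17, 18, 14, 34]
arr[1]=20 <= 34: swap with position 1, array becomes [33, 20, 23, 36, 40, 17, 18, 14, 34]
arr[2]=23 <= 34: swap with position 2, array becomes [33, 20, 23, 36, 40, 17, 18, 14, 34]
arr[3]=36 > 34: no swap
arr[4]=40 > 34: no swap
arr[5]=17 <= 34: swap with position 3, array becomes [33, 20, 23, 17, 40, 36, 18, 14, 34]
arr[6]=18 <= 34: swap with position 4, array becomes [33, 20, 23, 17, 18, 36, 40, 14, 34]
arr[7]=14 <= 34: swap with position 5, array becomes [33, 20, 23, 17, 18, 14, 40, 36, 34]

Place pivot at position 6: [33, 20, 23, 17, 18, 14, 34, 36, 40]
Pivot position: 6

After partitioning with pivot 34, the array becomes [33, 20, 23, 17, 18, 14, 34, 36, 40]. The pivot is placed at index 6. All elements to the left of the pivot are <= 34, and all elements to the right are > 34.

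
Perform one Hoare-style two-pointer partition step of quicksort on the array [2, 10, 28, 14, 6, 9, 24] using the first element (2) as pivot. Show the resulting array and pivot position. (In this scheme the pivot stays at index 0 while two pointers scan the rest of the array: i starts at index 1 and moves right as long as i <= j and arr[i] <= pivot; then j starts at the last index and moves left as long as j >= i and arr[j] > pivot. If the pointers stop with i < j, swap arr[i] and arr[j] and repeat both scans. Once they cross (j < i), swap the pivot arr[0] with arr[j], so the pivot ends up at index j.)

Hoare-style two-pointer partition with pivot = 2:

Initial array: [2, 10, 28, 14, 6, 9, 24]

Pointers start at i = 1, j = 6.
i ends at 1, j ends at 0: the pointers have crossed (j < i), so scanning stops.

j = 0, so swapping arr[0] with arr[j] leaves the pivot at position 0: [2, 10, 28, 14, 6, 9, 24]
Pivot position: 0

After partitioning with pivot 2, the array becomes [2, 10, 28, 14, 6, 9, 24]. The pivot is placed at index 0. All elements to the left of the pivot are <= 2, and all elements to the right are > 2.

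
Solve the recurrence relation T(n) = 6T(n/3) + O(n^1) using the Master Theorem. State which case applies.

Master Theorem for T(n) = 6T(n/3) + O(n^1):

a = 6, b = 3, c = 1
log_b(a) = log_3(6) = 1.6309

Case 1: c = 1 < log_3(6) = 1.6309
T(n) = O(n^(log_3 6))

For T(n) = 6T(n/3) + O(n^1): log_3(6) = 1.6309. This is Case 1 of the Master Theorem (c < log_b(a), work dominated by leaves), giving O(n^(log_3 6)).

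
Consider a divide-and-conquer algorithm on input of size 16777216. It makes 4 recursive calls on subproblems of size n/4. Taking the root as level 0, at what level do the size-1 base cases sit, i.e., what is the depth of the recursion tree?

For divide and conquer with division factor 4:

Problem sizes at each level:
Level 0: 16777216
Level 1: 4194304
Level 2: 1048576
Level 3: 262144
Level 4: 65536
Level 5: 16384
Level 6: 4096
Level 7: 1024
Level 8: 256
Level 9: 64
Level 10: 16
Level 11: 4
Level 12: 1

The root is level 0 and the size-1 base case is level 12 (the tree spans levels 0 through 12, i.e. 13 levels counting the root), so the depth is the number of divisions: log_4(16777216) = 12

The recursion tree depth is log_4(16777216) = 12. At each level, the problem size is divided by 4, so it takes 12 divisions to reduce to a base case of size 1. The algorithm makes 4 recursive calls at each level.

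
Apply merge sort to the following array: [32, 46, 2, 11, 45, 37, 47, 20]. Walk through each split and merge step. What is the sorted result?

Merge sort trace:

Split: [32, 46, 2, 11, 45, 37, 47, 20] -> [32, 46, 2, 11] and [45, 37, 47, 20]
  Split: [32, 46, 2, 11] -> [32, 46] and [2, 11]
    Split: [32, 46] -> [32] and [46]
    Merge: [32] + [46] -> [32, 46]
    Split: [2, 11] -> [2] and [11]
    Merge: [2] + [11] -> [2, 11]
  Merge: [32, 46] + [2, 11] -> [2, 11, 32, 46]
  Split: [45, 37, 47, 20] -> [45, 37] and [47, 20]
    Split: [45, 37] -> [45] and [37]
    Merge: [45] + [37] -> [37, 45]
    Split: [47, 20] -> [47] and [20]
    Merge: [47] + [20] -> [20, 47]
  Merge: [37, 45] + [20, 47] -> [20, 37, 45, 47]
Merge: [2, 11, 32, 46] + [20, 37, 45, 47] -> [2, 11, 20, 32, 37, 45, 46, 47]

Final sorted array: [2, 11, 20, 32, 37, 45, 46, 47]

The merge sort proceeds by recursively splitting the array and merging sorted halves.
After all merges, the sorted array is [2, 11, 20, 32, 37, 45, 46, 47].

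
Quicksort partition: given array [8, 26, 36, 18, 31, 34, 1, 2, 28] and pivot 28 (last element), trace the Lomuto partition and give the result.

Lomuto partition with pivot = 28:

Initial array: [8, 26, 36, 18, 31, 34, 1, 2, 28]

arr[0]=8 <= 28: swap with position 0, array becomes [8, 26, 36, 18, 31, 34, 1, 2, 28]
arr[1]=26 <= 28: swap with position 1, array becomes [8, 26, 36, 18, 31, 34, 1, 2, 28]
arr[2]=36 > 28: no swap
arr[3]=18 <= 28: swap with position 2, array becomes [8, 26, 18, 36, 31, 34, 1, 2, 28]
arr[4]=31 > 28: no swap
arr[5]=34 > 28: no swap
arr[6]=1 <= 28: swap with position 3, array becomes [8, 26, 18, 1, 31, 34, 36, 2, 28]
arr[7]=2 <= 28: swap with position 4, array becomes [8, 26, 18, 1, 2, 34, 36, 31, 28]

Place pivot at position 5: [8, 26, 18, 1, 2, 28, 36, 31, 34]
Pivot position: 5

After partitioning with pivot 28, the array becomes [8, 26, 18, 1, 2, 28, 36, 31, 34]. The pivot is placed at index 5. All elements to the left of the pivot are <= 28, and all elements to the right are > 28.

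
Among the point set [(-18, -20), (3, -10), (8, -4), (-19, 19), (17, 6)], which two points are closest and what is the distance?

Computing all pairwise distances among 5 points:

d((-18, -20), (3, -10)) = 23.2594
d((-18, -20), (8, -4)) = 30.5287
d((-18, -20), (-19, 19)) = 39.0128
d((-18, -20), (17, 6)) = 43.6005
d((3, -10), (8, -4)) = 7.8102 <-- minimum
d((3, -10), (-19, 19)) = 36.4005
d((3, -10), (17, 6)) = 21.2603
d((8, -4), (-19, 19)) = 35.4683
d((8, -4), (17, 6)) = 13.4536
d((-19, 19), (17, 6)) = 38.2753

Closest pair: (3, -10) and (8, -4) with distance 7.8102

The closest pair is (3, -10) and (8, -4) with Euclidean distance 7.8102. For 5 points, brute-force pairwise comparison is shown above. For large n, the divide-and-conquer algorithm (sort by x, recurse on halves, check the dividing strip) achieves O(n log n).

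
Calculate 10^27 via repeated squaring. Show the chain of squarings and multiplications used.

Computing 10^27 by squaring (build up from 10^1; each line after the first costs one multiplication):

10^1 = 10
10^2 = (10^1)^2 = 10^2 = 100
10^3 = 10 * 10^2 = 10 * 100 = 1000
10^6 = (10^3)^2 = 1000^2 = 1000000
10^12 = (10^6)^2 = 1000000^2 = 1000000000000
10^13 = 10 * 10^12 = 10 * 1000000000000 = 10000000000000
10^26 = (10^13)^2 = 10000000000000^2 = 100000000000000000000000000
10^27 = 10 * 10^26 = 10 * 100000000000000000000000000 = 1000000000000000000000000000

Result: 1000000000000000000000000000
Multiplications needed: 7 (7 lines after 10^1)

10^27 = 1000000000000000000000000000. Using exponentiation by squaring, this requires 7 multiplications. The key idea: if the exponent is even, square the half-power; if odd, multiply by the base once.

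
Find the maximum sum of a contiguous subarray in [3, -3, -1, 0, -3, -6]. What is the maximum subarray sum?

Using Kadane's algorithm on [3, -3, -1, 0, -3, -6]:

Scanning through the array:
Position 1 (value -3): max_ending_here = 0, max_so_far = 3
Position 2 (value -1): max_ending_here = -1, max_so_far = 3
Position 3 (value 0): max_ending_here = 0, max_so_far = 3
Position 4 (value -3): max_ending_here = -3, max_so_far = 3
Position 5 (value -6): max_ending_here = -6, max_so_far = 3

Maximum subarray: [3]
Maximum sum: 3

The maximum subarray is [3] with sum 3. This subarray runs from index 0 to index 0.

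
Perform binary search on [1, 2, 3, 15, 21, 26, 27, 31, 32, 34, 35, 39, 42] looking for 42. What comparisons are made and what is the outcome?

Binary search for 42 in [1, 2, 3, 15, 21, 26, 27, 31, 32, 34, 35, 39, 42]:

lo=0, hi=12, mid=6, arr[mid]=27 -> 27 < 42, search right half
lo=7, hi=12, mid=9, arr[mid]=34 -> 34 < 42, search right half
lo=10, hi=12, mid=11, arr[mid]=39 -> 39 < 42, search right half
lo=12, hi=12, mid=12, arr[mid]=42 -> Found target at index 12!

Binary search finds 42 at index 12 after 4 comparisons. The search repeatedly halves the search space by comparing with the middle element.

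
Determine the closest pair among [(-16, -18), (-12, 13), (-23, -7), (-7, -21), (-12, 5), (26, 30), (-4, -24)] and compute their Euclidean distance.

Computing all pairwise distances among 7 points:

d((-16, -18), (-12, 13)) = 31.257
d((-16, -18), (-23, -7)) = 13.0384
d((-16, -18), (-7, -21)) = 9.4868
d((-16, -18), (-12, 5)) = 23.3452
d((-16, -18), (26, 30)) = 63.7809
d((-16, -18), (-4, -24)) = 13.4164
d((-12, 13), (-23, -7)) = 22.8254
d((-12, 13), (-7, -21)) = 34.3657
d((-12, 13), (-12, 5)) = 8.0
d((-12, 13), (26, 30)) = 41.6293
d((-12, 13), (-4, -24)) = 37.855
d((-23, -7), (-7, -21)) = 21.2603
d((-23, -7), (-12, 5)) = 16.2788
d((-23, -7), (26, 30)) = 61.4003
d((-23, -7), (-4, -24)) = 25.4951
d((-7, -21), (-12, 5)) = 26.4764
d((-7, -21), (26, 30)) = 60.7454
d((-7, -21), (-4, -24)) = 4.2426 <-- minimum
d((-12, 5), (26, 30)) = 45.4863
d((-12, 5), (-4, -24)) = 30.0832
d((26, 30), (-4, -24)) = 61.7738

Closest pair: (-7, -21) and (-4, -24) with distance 4.2426

The closest pair is (-7, -21) and (-4, -24) with Euclidean distance 4.2426. For 7 points, brute-force pairwise comparison is shown above. For large n, the divide-and-conquer algorithm (sort by x, recurse on halves, check the dividing strip) achieves O(n log n).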